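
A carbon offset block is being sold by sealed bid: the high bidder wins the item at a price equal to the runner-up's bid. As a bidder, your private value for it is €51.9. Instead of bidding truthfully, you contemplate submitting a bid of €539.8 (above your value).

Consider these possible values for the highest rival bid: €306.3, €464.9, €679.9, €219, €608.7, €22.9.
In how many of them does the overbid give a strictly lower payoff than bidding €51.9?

The deviation hurts exactly when the highest competing bid lies strictly between €51.9 and €539.8 — overbidding then wins at a price above your value.
€306.3: inside the interval → strictly worse (loss €254.4).
€464.9: inside the interval → strictly worse (loss €413).
€679.9: above both → same outcome either way.
€219: inside the interval → strictly worse (loss €167.1).
€608.7: above both → same outcome either way.
€22.9: below both → same outcome either way.
Count: 3.

3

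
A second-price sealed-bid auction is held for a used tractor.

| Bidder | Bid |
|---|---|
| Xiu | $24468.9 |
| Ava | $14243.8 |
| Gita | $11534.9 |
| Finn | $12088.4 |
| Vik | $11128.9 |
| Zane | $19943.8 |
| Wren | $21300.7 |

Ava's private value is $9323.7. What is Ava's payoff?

$0

Highest bid: Xiu at $24468.9, so Xiu wins.
Second-highest bid: Wren at $21300.7 — that is the price the winner pays.
Ava did not win, so Ava pays nothing and receives nothing: payoff $0.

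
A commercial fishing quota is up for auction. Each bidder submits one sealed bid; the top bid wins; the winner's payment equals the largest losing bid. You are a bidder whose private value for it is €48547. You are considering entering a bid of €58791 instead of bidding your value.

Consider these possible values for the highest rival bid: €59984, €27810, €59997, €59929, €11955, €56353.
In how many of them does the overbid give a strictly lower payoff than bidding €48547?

The deviation hurts exactly when the highest competing bid lies strictly between €48547 and €58791 — overbidding then wins at a price above your value.
€59984: above both → same outcome either way.
€27810: below both → same outcome either way.
€59997: above both → same outcome either way.
€59929: above both → same outcome either way.
€11955: below both → same outcome either way.
€56353: inside the interval → strictly worse (loss €7806).
Count: 1.

1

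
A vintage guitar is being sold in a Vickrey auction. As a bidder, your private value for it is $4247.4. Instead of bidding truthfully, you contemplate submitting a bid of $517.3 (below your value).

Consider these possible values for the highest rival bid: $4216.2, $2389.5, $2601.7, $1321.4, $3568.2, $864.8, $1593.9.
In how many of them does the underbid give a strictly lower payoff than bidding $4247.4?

7

The deviation hurts exactly when the highest competing bid lies strictly between $517.3 and $4247.4 — underbidding then forfeits a profitable win.
$4216.2: inside the interval → strictly worse (loss $31.2).
$2389.5: inside the interval → strictly worse (loss $1857.9).
$2601.7: inside the interval → strictly worse (loss $1645.7).
$1321.4: inside the interval → strictly worse (loss $2926).
$3568.2: inside the interval → strictly worse (loss $679.2).
$864.8: inside the interval → strictly worse (loss $3382.6).
$1593.9: inside the interval → strictly worse (loss $2653.5).
Count: 7.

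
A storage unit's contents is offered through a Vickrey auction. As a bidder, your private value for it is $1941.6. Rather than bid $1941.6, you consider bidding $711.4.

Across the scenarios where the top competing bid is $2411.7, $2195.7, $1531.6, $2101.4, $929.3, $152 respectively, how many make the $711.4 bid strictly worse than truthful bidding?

2

The deviation hurts exactly when the highest competing bid lies strictly between $711.4 and $1941.6 — underbidding then forfeits a profitable win.
$2411.7: above both → same outcome either way.
$2195.7: above both → same outcome either way.
$1531.6: inside the interval → strictly worse (loss $410).
$2101.4: above both → same outcome either way.
$929.3: inside the interval → strictly worse (loss $1012.3).
$152: below both → same outcome either way.
Count: 2.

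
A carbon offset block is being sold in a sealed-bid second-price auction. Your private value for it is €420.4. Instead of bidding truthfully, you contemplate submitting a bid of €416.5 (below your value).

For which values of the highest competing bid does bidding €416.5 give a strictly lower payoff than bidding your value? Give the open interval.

(€416.5, €420.4)

If the competing bid is below €416.5, both bids win at the same price — no difference.
If it is above €420.4, both bids lose — no difference.
If it lies strictly between €416.5 and €420.4, bidding your value wins at a price below your value (positive payoff) while bidding €416.5 loses (payoff 0).
So the deviation strictly hurts on the open interval (€416.5, €420.4).
In a second-price auction your bid sets only whether you win, not what you pay, so bidding your true value is weakly dominant.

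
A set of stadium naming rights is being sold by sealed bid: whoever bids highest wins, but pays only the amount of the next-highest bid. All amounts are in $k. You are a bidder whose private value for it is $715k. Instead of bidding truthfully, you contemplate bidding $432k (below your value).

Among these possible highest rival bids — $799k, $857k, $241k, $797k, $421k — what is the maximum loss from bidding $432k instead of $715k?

$799k: same outcome either way → loss $0k.
$857k: same outcome either way → loss $0k.
$241k: same outcome either way → loss $0k.
$797k: same outcome either way → loss $0k.
$421k: same outcome either way → loss $0k.
Maximum loss: $0k.

$0k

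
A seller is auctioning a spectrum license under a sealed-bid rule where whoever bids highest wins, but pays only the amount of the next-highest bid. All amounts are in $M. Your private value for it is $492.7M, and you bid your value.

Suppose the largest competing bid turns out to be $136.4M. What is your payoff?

$356.3M

Your bid $492.7M exceeds the highest competing bid $136.4M, so you win.
In a second-price auction the winner pays the second-highest bid, $136.4M.
Payoff = value − price = $492.7M − $136.4M = $356.3M.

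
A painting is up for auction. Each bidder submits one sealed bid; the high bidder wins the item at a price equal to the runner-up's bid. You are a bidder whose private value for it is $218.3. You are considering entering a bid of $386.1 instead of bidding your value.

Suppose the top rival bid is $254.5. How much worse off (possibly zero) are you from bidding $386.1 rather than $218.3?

$36.2

Bidding your value $218.3: you lose (since $218.3 < $254.5). Payoff $0.
Bidding $386.1: you win and pay $254.5. Payoff $218.3 − $254.5 = −$36.2.
The competing bid $254.5 lies between your value and your inflated bid, so overbidding wins an item priced above your value.
Loss from deviating = $0 − (−$36.2) = $36.2.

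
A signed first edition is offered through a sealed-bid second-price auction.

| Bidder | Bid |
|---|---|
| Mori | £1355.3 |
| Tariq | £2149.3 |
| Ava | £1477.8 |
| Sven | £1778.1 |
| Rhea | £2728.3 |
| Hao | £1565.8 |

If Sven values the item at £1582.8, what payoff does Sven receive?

Highest bid: Rhea at £2728.3, so Rhea wins.
Second-highest bid: Tariq at £2149.3 — that is the price the winner pays.
Sven did not win, so Sven pays nothing and receives nothing: payoff £0.

£0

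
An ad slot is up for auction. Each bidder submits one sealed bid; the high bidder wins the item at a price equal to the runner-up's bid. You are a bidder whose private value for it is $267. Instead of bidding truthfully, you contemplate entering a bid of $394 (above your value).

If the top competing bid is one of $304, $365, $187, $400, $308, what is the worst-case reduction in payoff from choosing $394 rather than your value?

$98

$304: truthful gives $0, deviation gives −$37 → loss $37.
$365: truthful gives $0, deviation gives −$98 → loss $98.
$187: same outcome either way → loss $0.
$400: same outcome either way → loss $0.
$308: truthful gives $0, deviation gives −$41 → loss $41.
Maximum loss: $98.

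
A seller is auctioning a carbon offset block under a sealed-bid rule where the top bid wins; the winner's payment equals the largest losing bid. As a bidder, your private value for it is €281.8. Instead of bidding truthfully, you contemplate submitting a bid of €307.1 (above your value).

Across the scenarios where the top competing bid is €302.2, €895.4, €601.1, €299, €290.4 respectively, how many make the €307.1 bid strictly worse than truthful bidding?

3

The deviation hurts exactly when the highest competing bid lies strictly between €281.8 and €307.1 — overbidding then wins at a price above your value.
€302.2: inside the interval → strictly worse (loss €20.4).
€895.4: above both → same outcome either way.
€601.1: above both → same outcome either way.
€299: inside the interval → strictly worse (loss €17.2).
€290.4: inside the interval → strictly worse (loss €8.6).
Count: 3.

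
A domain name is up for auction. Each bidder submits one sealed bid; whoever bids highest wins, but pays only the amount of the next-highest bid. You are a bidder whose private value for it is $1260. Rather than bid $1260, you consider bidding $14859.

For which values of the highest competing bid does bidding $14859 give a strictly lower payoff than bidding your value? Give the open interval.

If the competing bid is below $1260, both bids win at the same price — no difference.
If it is above $14859, both bids lose — no difference.
If it lies strictly between $1260 and $14859, bidding your value loses (payoff 0) while bidding $14859 wins at a price above your value (payoff negative).
So the deviation strictly hurts on the open interval ($1260, $14859).

($1260, $14859)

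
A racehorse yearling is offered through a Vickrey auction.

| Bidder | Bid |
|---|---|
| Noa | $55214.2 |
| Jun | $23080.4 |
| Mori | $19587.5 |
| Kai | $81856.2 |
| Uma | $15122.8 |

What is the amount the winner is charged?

$55214.2

Highest bid: Kai at $81856.2, so Kai wins.
Second-highest bid: Noa at $55214.2 — that is the price the winner pays.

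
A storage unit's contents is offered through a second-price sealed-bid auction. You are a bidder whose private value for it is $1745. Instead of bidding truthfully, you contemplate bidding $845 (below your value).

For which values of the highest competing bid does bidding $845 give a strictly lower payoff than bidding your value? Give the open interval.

If the competing bid is below $845, both bids win at the same price — no difference.
If it is above $1745, both bids lose — no difference.
If it lies strictly between $845 and $1745, bidding your value wins at a price below your value (positive payoff) while bidding $845 loses (payoff 0).
So the deviation strictly hurts on the open interval ($845, $1745).
Truthful bidding weakly dominates here: raising your bid can only win items priced above your value, and lowering it can only forfeit items priced below.

($845, $1745)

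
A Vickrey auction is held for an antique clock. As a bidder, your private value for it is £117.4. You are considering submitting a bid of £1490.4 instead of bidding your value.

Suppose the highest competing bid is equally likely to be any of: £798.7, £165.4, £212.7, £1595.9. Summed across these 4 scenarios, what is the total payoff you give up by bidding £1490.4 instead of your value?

The deviation costs you only when the competing bid falls strictly between £117.4 and £1490.4; elsewhere both bids give the same outcome.
£798.7: truthful payoff £0, deviation payoff −£681.3 → loss £681.3.
£165.4: truthful payoff £0, deviation payoff −£48 → loss £48.
£212.7: truthful payoff £0, deviation payoff −£95.3 → loss £95.3.
£1595.9: outcomes coincide → loss £0.
Total loss = £681.3 + £48 + £95.3 = £824.6.

£824.6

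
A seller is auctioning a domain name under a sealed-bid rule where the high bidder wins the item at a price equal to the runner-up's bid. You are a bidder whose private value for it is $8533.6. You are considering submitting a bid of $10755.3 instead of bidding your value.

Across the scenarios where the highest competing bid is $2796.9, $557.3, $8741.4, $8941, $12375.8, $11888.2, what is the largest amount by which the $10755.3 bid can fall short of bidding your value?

$407.4

$2796.9: same outcome either way → loss $0.
$557.3: same outcome either way → loss $0.
$8741.4: truthful gives $0, deviation gives −$207.8 → loss $207.8.
$8941: truthful gives $0, deviation gives −$407.4 → loss $407.4.
$12375.8: same outcome either way → loss $0.
$11888.2: same outcome either way → loss $0.
Maximum loss: $407.4.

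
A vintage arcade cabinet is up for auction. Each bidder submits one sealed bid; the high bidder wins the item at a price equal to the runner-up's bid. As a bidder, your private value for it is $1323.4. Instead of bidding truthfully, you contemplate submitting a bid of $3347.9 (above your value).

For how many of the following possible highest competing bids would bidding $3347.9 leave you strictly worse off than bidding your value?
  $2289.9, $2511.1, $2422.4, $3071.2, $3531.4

The deviation hurts exactly when the highest competing bid lies strictly between $1323.4 and $3347.9 — overbidding then wins at a price above your value.
$2289.9: inside the interval → strictly worse (loss $966.5).
$2511.1: inside the interval → strictly worse (loss $1187.7).
$2422.4: inside the interval → strictly worse (loss $1099).
$3071.2: inside the interval → strictly worse (loss $1747.8).
$3531.4: above both → same outcome either way.
Count: 4.

4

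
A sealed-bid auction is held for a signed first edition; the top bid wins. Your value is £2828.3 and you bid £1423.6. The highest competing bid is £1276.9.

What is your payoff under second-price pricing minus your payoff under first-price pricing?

£146.7

You have the highest bid, so you win under either rule.
Second-price: pay £1276.9 → payoff £1551.4.
First-price: pay your own bid £1423.6 → payoff £1404.7.
Difference = £1551.4 − (£1404.7) = £146.7.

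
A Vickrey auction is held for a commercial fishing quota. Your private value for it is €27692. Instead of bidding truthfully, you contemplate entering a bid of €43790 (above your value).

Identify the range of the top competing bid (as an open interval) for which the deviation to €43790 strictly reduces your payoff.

If the competing bid is below €27692, both bids win at the same price — no difference.
If it is above €43790, both bids lose — no difference.
If it lies strictly between €27692 and €43790, bidding your value loses (payoff 0) while bidding €43790 wins at a price above your value (payoff negative).
So the deviation strictly hurts on the open interval (€27692, €43790).

(€27692, €43790)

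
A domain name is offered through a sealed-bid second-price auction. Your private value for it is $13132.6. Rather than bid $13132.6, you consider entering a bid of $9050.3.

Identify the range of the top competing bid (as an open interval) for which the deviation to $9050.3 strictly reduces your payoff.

If the competing bid is below $9050.3, both bids win at the same price — no difference.
If it is above $13132.6, both bids lose — no difference.
If it lies strictly between $9050.3 and $13132.6, bidding your value wins at a price below your value (positive payoff) while bidding $9050.3 loses (payoff 0).
So the deviation strictly hurts on the open interval ($9050.3, $13132.6).

($9050.3, $13132.6)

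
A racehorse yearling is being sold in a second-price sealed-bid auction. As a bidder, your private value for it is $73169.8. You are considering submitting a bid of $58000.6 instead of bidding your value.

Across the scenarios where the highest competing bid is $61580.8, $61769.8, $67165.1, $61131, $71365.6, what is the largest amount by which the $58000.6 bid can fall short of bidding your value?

$61580.8: truthful gives $11589, deviation gives $0 → loss $11589.
$61769.8: truthful gives $11400, deviation gives $0 → loss $11400.
$67165.1: truthful gives $6004.7, deviation gives $0 → loss $6004.7.
$61131: truthful gives $12038.8, deviation gives $0 → loss $12038.8.
$71365.6: truthful gives $1804.2, deviation gives $0 → loss $1804.2.
Maximum loss: $12038.8.

$12038.8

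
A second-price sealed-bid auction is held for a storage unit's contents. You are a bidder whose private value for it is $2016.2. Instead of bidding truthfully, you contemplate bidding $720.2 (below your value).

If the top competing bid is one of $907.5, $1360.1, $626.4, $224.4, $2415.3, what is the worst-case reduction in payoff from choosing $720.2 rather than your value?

$1108.7

$907.5: truthful gives $1108.7, deviation gives $0 → loss $1108.7.
$1360.1: truthful gives $656.1, deviation gives $0 → loss $656.1.
$626.4: same outcome either way → loss $0.
$224.4: same outcome either way → loss $0.
$2415.3: same outcome either way → loss $0.
Maximum loss: $1108.7.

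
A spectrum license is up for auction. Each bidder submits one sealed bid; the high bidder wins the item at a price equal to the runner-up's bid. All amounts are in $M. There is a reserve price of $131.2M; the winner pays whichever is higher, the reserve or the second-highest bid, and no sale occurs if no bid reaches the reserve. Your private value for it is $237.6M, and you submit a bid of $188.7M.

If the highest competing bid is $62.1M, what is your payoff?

$106.4M

Your bid $188.7M is the highest and exceeds the reserve.
Price = max(second-highest bid, reserve) = max($62.1M, $131.2M) = $131.2M.
Payoff = $237.6M − $131.2M = $106.4M.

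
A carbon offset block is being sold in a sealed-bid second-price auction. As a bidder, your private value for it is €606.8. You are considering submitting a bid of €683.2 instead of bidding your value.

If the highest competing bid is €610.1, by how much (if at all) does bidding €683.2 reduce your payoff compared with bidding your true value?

Bidding your value €606.8: you lose (since €606.8 < €610.1). Payoff €0.
Bidding €683.2: you win and pay €610.1. Payoff €606.8 − €610.1 = −€3.3.
The competing bid €610.1 lies between your value and your inflated bid, so overbidding wins an item priced above your value.
Loss from deviating = €0 − (−€3.3) = €3.3.
Truthful bidding weakly dominates here: raising your bid can only win items priced above your value, and lowering it can only forfeit items priced below.

€3.3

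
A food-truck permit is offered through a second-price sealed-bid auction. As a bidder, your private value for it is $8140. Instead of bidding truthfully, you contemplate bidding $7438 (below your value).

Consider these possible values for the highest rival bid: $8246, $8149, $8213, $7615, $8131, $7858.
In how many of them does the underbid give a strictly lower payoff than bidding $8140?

3

The deviation hurts exactly when the highest competing bid lies strictly between $7438 and $8140 — underbidding then forfeits a profitable win.
$8246: above both → same outcome either way.
$8149: above both → same outcome either way.
$8213: above both → same outcome either way.
$7615: inside the interval → strictly worse (loss $525).
$8131: inside the interval → strictly worse (loss $9).
$7858: inside the interval → strictly worse (loss $282).
Count: 3.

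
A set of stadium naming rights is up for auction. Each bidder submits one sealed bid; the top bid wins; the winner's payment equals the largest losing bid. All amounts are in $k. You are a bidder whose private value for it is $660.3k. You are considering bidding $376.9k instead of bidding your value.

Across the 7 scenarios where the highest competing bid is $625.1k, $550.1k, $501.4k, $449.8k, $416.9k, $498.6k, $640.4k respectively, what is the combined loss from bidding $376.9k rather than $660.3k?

$939.8k

The deviation costs you only when the competing bid falls strictly between $376.9k and $660.3k; elsewhere both bids give the same outcome.
$625.1k: truthful payoff $35.2k, deviation payoff $0k → loss $35.2k.
$550.1k: truthful payoff $110.2k, deviation payoff $0k → loss $110.2k.
$501.4k: truthful payoff $158.9k, deviation payoff $0k → loss $158.9k.
$449.8k: truthful payoff $210.5k, deviation payoff $0k → loss $210.5k.
$416.9k: truthful payoff $243.4k, deviation payoff $0k → loss $243.4k.
$498.6k: truthful payoff $161.7k, deviation payoff $0k → loss $161.7k.
$640.4k: truthful payoff $19.9k, deviation payoff $0k → loss $19.9k.
Total loss = $35.2k + $110.2k + $158.9k + $210.5k + $243.4k + $161.7k + $19.9k = $939.8k.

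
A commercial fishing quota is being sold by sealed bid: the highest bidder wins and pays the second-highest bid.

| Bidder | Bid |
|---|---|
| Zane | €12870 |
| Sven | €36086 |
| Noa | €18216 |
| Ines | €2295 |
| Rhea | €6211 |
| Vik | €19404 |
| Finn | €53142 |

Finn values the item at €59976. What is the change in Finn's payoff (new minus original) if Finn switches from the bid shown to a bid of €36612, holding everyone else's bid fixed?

€0

The highest bid among the other bidders is €36086; Finn's bid doesn't change that.
Original bid €53142: Finn is highest, pays the top rival bid €36086; payoff €59976 − €36086 = €23890.
Alternative bid €36612: Finn is highest, pays the top rival bid €36086; payoff €59976 − €36086 = €23890.
Change in payoff = €23890 − (€23890) = €0.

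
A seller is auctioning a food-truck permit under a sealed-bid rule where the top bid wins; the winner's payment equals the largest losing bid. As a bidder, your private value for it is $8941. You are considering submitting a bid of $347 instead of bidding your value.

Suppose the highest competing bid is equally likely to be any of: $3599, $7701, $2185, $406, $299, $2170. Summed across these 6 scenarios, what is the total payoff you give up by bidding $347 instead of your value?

$28644

The deviation costs you only when the competing bid falls strictly between $347 and $8941; elsewhere both bids give the same outcome.
$3599: truthful payoff $5342, deviation payoff $0 → loss $5342.
$7701: truthful payoff $1240, deviation payoff $0 → loss $1240.
$2185: truthful payoff $6756, deviation payoff $0 → loss $6756.
$406: truthful payoff $8535, deviation payoff $0 → loss $8535.
$299: outcomes coincide → loss $0.
$2170: truthful payoff $6771, deviation payoff $0 → loss $6771.
Total loss = $5342 + $1240 + $6756 + $8535 + $6771 = $28644.
Because the price is fixed by the runner-up's bid, deviating from your value can only change a good outcome into a bad one — never the reverse.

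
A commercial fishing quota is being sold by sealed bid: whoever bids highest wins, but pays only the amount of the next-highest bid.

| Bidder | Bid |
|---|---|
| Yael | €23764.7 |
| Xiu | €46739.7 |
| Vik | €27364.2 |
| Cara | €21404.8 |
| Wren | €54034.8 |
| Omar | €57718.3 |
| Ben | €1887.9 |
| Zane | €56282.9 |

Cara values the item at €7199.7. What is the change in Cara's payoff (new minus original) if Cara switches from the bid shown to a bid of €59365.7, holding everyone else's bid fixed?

The highest bid among the other bidders is €57718.3; Cara's bid doesn't change that.
Original bid €21404.8: Cara is not highest (top rival bid is €57718.3); payoff €0.
Alternative bid €59365.7: Cara is highest, pays the top rival bid €57718.3; payoff €7199.7 − €57718.3 = −€50518.6.
Change in payoff = −€50518.6 − (€0) = −€50518.6.

−€50518.6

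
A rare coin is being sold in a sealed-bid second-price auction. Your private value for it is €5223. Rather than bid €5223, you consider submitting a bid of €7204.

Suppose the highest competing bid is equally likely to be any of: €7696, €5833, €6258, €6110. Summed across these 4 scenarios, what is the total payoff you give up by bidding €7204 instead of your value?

€2532

The deviation costs you only when the competing bid falls strictly between €5223 and €7204; elsewhere both bids give the same outcome.
€7696: outcomes coincide → loss €0.
€5833: truthful payoff €0, deviation payoff −€610 → loss €610.
€6258: truthful payoff €0, deviation payoff −€1035 → loss €1035.
€6110: truthful payoff €0, deviation payoff −€887 → loss €887.
Total loss = €610 + €1035 + €887 = €2532.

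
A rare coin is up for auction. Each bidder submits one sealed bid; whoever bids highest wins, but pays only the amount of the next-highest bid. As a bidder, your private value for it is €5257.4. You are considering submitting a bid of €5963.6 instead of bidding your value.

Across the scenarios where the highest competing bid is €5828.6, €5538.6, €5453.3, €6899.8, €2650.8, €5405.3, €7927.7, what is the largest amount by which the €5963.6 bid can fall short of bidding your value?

€5828.6: truthful gives €0, deviation gives −€571.2 → loss €571.2.
€5538.6: truthful gives €0, deviation gives −€281.2 → loss €281.2.
€5453.3: truthful gives €0, deviation gives −€195.9 → loss €195.9.
€6899.8: same outcome either way → loss €0.
€2650.8: same outcome either way → loss €0.
€5405.3: truthful gives €0, deviation gives −€147.9 → loss €147.9.
€7927.7: same outcome either way → loss €0.
Maximum loss: €571.2.

€571.2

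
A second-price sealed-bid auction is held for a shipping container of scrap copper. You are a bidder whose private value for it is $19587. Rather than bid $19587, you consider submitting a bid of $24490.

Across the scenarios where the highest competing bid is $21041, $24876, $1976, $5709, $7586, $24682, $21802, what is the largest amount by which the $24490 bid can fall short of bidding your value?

$21041: truthful gives $0, deviation gives −$1454 → loss $1454.
$24876: same outcome either way → loss $0.
$1976: same outcome either way → loss $0.
$5709: same outcome either way → loss $0.
$7586: same outcome either way → loss $0.
$24682: same outcome either way → loss $0.
$21802: truthful gives $0, deviation gives −$2215 → loss $2215.
Maximum loss: $2215.

$2215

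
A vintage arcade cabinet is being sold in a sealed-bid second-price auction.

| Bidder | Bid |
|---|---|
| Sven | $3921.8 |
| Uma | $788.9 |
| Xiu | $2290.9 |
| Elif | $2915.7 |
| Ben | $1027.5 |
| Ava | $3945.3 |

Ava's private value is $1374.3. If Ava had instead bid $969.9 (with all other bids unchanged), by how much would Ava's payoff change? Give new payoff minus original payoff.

$2547.5

The highest bid among the other bidders is $3921.8; Ava's bid doesn't change that.
Original bid $3945.3: Ava is highest, pays the top rival bid $3921.8; payoff $1374.3 − $3921.8 = −$2547.5.
Alternative bid $969.9: Ava is not highest (top rival bid is $3921.8); payoff $0.
Change in payoff = $0 − (−$2547.5) = $2547.5.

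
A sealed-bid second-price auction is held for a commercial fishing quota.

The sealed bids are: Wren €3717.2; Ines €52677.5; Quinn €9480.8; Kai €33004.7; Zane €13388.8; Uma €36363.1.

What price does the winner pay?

Highest bid: Ines at €52677.5, so Ines wins.
Second-highest bid: Uma at €36363.1 — that is the price the winner pays.

€36363.1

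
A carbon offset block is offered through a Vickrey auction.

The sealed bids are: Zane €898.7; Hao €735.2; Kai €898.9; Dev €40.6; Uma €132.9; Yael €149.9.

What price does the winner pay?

Highest bid: Kai at €898.9, so Kai wins.
Second-highest bid: Zane at €898.7 — that is the price the winner pays.

€898.7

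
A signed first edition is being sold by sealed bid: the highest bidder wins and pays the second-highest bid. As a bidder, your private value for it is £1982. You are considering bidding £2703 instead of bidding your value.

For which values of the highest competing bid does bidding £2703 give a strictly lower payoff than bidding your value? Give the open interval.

(£1982, £2703)

If the competing bid is below £1982, both bids win at the same price — no difference.
If it is above £2703, both bids lose — no difference.
If it lies strictly between £1982 and £2703, bidding your value loses (payoff 0) while bidding £2703 wins at a price above your value (payoff negative).
So the deviation strictly hurts on the open interval (£1982, £2703).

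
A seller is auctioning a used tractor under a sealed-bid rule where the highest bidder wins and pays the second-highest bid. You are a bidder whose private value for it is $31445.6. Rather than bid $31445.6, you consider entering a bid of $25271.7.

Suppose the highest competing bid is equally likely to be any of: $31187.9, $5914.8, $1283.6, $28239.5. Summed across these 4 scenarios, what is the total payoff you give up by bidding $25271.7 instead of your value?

$3463.8

The deviation costs you only when the competing bid falls strictly between $25271.7 and $31445.6; elsewhere both bids give the same outcome.
$31187.9: truthful payoff $257.7, deviation payoff $0 → loss $257.7.
$5914.8: outcomes coincide → loss $0.
$1283.6: outcomes coincide → loss $0.
$28239.5: truthful payoff $3206.1, deviation payoff $0 → loss $3206.1.
Total loss = $257.7 + $3206.1 = $3463.8.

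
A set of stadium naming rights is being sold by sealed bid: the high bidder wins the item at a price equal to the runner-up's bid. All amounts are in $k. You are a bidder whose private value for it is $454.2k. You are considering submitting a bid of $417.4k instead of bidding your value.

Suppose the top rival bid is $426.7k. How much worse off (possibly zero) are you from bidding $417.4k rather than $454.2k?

$27.5k

Bidding your value $454.2k: you win (since $454.2k > $426.7k) and pay $426.7k. Payoff $27.5k.
Bidding $417.4k: you lose. Payoff $0k.
The competing bid $426.7k lies between your shaded bid and your value, so underbidding forfeits an item you could have won at a profitable price.
Loss from deviating = $27.5k − ($0k) = $27.5k.
Truthful bidding weakly dominates here: raising your bid can only win items priced above your value, and lowering it can only forfeit items priced below.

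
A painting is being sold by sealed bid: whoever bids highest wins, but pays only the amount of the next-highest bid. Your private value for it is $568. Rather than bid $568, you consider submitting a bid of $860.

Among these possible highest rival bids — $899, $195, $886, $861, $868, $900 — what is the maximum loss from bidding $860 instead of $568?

$0

$899: same outcome either way → loss $0.
$195: same outcome either way → loss $0.
$886: same outcome either way → loss $0.
$861: same outcome either way → loss $0.
$868: same outcome either way → loss $0.
$900: same outcome either way → loss $0.
Maximum loss: $0.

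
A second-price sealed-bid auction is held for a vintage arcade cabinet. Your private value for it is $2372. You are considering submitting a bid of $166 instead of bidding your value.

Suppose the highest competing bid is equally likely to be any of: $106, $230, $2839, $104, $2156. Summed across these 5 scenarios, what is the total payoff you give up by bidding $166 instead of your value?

$2358

The deviation costs you only when the competing bid falls strictly between $166 and $2372; elsewhere both bids give the same outcome.
$106: outcomes coincide → loss $0.
$230: truthful payoff $2142, deviation payoff $0 → loss $2142.
$2839: outcomes coincide → loss $0.
$104: outcomes coincide → loss $0.
$2156: truthful payoff $216, deviation payoff $0 → loss $216.
Total loss = $2142 + $216 = $2358.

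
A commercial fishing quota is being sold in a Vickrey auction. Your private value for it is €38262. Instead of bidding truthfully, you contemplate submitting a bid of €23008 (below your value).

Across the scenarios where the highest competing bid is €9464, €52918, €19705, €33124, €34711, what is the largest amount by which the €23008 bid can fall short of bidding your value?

€9464: same outcome either way → loss €0.
€52918: same outcome either way → loss €0.
€19705: same outcome either way → loss €0.
€33124: truthful gives €5138, deviation gives €0 → loss €5138.
€34711: truthful gives €3551, deviation gives €0 → loss €3551.
Maximum loss: €5138.

€5138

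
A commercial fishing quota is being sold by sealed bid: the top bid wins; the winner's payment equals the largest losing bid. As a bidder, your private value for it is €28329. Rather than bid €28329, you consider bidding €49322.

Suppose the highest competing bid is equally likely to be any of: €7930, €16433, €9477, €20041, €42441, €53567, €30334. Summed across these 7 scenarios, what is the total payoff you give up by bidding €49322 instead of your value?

The deviation costs you only when the competing bid falls strictly between €28329 and €49322; elsewhere both bids give the same outcome.
€7930: outcomes coincide → loss €0.
€16433: outcomes coincide → loss €0.
€9477: outcomes coincide → loss €0.
€20041: outcomes coincide → loss €0.
€42441: truthful payoff €0, deviation payoff −€14112 → loss €14112.
€53567: outcomes coincide → loss €0.
€30334: truthful payoff €0, deviation payoff −€2005 → loss €2005.
Total loss = €14112 + €2005 = €16117.
Truthful bidding weakly dominates here: raising your bid can only win items priced above your value, and lowering it can only forfeit items priced below.

€16117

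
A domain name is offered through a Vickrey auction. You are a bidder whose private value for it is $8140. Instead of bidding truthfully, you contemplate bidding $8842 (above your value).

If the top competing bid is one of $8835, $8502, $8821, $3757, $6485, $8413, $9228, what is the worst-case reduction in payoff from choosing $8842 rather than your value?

$695

$8835: truthful gives $0, deviation gives −$695 → loss $695.
$8502: truthful gives $0, deviation gives −$362 → loss $362.
$8821: truthful gives $0, deviation gives −$681 → loss $681.
$3757: same outcome either way → loss $0.
$6485: same outcome either way → loss $0.
$8413: truthful gives $0, deviation gives −$273 → loss $273.
$9228: same outcome either way → loss $0.
Maximum loss: $695.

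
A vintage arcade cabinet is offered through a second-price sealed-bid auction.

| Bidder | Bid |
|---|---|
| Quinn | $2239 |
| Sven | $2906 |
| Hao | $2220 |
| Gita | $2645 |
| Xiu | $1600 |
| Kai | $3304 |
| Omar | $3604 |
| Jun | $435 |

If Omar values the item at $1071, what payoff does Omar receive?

Highest bid: Omar at $3604, so Omar wins.
Second-highest bid: Kai at $3304 — that is the price the winner pays.
Omar's payoff = value − price = $1071 − $3304 = −$2233.

−$2233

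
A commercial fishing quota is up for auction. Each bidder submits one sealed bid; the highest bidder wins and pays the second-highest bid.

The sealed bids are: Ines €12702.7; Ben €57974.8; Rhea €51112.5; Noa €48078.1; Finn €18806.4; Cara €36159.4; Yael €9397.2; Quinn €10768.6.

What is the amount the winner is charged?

Highest bid: Ben at €57974.8, so Ben wins.
Second-highest bid: Rhea at €51112.5 — that is the price the winner pays.

€51112.5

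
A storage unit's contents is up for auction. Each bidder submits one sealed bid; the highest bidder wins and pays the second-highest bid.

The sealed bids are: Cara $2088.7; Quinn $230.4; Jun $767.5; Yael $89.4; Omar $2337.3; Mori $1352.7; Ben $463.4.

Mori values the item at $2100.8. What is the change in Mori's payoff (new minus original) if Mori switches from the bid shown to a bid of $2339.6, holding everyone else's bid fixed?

−$236.5

The highest bid among the other bidders is $2337.3; Mori's bid doesn't change that.
Original bid $1352.7: Mori is not highest (top rival bid is $2337.3); payoff $0.
Alternative bid $2339.6: Mori is highest, pays the top rival bid $2337.3; payoff $2100.8 − $2337.3 = −$236.5.
Change in payoff = −$236.5 − ($0) = −$236.5.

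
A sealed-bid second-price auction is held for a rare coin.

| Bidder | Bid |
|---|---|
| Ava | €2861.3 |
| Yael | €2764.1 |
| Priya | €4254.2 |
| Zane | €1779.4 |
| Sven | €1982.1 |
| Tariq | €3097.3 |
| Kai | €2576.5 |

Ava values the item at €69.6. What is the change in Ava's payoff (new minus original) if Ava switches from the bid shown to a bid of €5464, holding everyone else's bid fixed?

The highest bid among the other bidders is €4254.2; Ava's bid doesn't change that.
Original bid €2861.3: Ava is not highest (top rival bid is €4254.2); payoff €0.
Alternative bid €5464: Ava is highest, pays the top rival bid €4254.2; payoff €69.6 − €4254.2 = −€4184.6.
Change in payoff = −€4184.6 − (€0) = −€4184.6.

−€4184.6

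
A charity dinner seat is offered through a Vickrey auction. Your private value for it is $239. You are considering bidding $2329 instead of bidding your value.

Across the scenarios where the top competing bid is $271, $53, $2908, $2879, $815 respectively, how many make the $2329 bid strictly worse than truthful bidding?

2

The deviation hurts exactly when the highest competing bid lies strictly between $239 and $2329 — overbidding then wins at a price above your value.
$271: inside the interval → strictly worse (loss $32).
$53: below both → same outcome either way.
$2908: above both → same outcome either way.
$2879: above both → same outcome either way.
$815: inside the interval → strictly worse (loss $576).
Count: 2.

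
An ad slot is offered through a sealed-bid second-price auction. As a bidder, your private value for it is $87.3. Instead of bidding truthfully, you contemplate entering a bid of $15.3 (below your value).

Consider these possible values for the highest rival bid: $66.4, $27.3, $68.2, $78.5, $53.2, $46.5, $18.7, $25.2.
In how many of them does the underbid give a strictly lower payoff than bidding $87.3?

8

The deviation hurts exactly when the highest competing bid lies strictly between $15.3 and $87.3 — underbidding then forfeits a profitable win.
$66.4: inside the interval → strictly worse (loss $20.9).
$27.3: inside the interval → strictly worse (loss $60).
$68.2: inside the interval → strictly worse (loss $19.1).
$78.5: inside the interval → strictly worse (loss $8.8).
$53.2: inside the interval → strictly worse (loss $34.1).
$46.5: inside the interval → strictly worse (loss $40.8).
$18.7: inside the interval → strictly worse (loss $68.6).
$25.2: inside the interval → strictly worse (loss $62.1).
Count: 8.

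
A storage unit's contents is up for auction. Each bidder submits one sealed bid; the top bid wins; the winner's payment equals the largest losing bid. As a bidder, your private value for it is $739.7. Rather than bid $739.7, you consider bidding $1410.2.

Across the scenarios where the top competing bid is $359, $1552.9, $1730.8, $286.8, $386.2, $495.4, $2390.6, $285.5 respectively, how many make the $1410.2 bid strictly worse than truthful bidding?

The deviation hurts exactly when the highest competing bid lies strictly between $739.7 and $1410.2 — overbidding then wins at a price above your value.
$359: below both → same outcome either way.
$1552.9: above both → same outcome either way.
$1730.8: above both → same outcome either way.
$286.8: below both → same outcome either way.
$386.2: below both → same outcome either way.
$495.4: below both → same outcome either way.
$2390.6: above both → same outcome either way.
$285.5: below both → same outcome either way.
Count: 0.

0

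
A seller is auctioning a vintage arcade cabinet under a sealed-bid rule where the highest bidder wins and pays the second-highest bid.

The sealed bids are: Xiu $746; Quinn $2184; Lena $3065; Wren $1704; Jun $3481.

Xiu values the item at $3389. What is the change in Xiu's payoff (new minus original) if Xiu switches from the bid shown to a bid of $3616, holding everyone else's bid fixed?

−$92

The highest bid among the other bidders is $3481; Xiu's bid doesn't change that.
Original bid $746: Xiu is not highest (top rival bid is $3481); payoff $0.
Alternative bid $3616: Xiu is highest, pays the top rival bid $3481; payoff $3389 − $3481 = −$92.
Change in payoff = −$92 − ($0) = −$92.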